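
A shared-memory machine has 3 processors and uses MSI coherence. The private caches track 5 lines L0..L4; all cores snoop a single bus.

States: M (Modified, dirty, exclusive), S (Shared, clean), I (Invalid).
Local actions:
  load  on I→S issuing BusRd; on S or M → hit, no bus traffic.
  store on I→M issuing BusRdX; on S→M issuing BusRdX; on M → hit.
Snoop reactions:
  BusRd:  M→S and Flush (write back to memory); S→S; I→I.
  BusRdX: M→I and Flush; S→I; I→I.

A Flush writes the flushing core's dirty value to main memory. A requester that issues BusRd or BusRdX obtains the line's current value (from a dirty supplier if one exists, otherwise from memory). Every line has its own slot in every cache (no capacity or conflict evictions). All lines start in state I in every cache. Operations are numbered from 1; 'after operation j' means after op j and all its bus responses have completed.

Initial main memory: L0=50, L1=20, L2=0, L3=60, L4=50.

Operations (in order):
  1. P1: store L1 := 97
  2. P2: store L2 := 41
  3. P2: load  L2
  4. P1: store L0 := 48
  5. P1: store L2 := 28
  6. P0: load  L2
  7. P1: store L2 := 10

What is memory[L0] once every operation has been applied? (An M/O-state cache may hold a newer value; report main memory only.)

memory[L0] = 50

  op1 P1: store L1 := 97 → I/M/I on L1; bus BusRdX; mem=20
  op2 P2: store L2 := 41 → I/I/M on L2; bus BusRdX; mem=0
  op3 P2: load  L2 → I/I/M on L2; bus (none); mem=0
  op4 P1: store L0 := 48 → I/M/I on L0; bus BusRdX; mem=50
  op5 P1: store L2 := 28 → I/M/I on L2; bus BusRdX Flush; mem=41
  op6 P0: load  L2 → S/S/I on L2; bus BusRd Flush; mem=28
  op7 P1: store L2 := 10 → I/M/I on L2; bus BusRdX; mem=28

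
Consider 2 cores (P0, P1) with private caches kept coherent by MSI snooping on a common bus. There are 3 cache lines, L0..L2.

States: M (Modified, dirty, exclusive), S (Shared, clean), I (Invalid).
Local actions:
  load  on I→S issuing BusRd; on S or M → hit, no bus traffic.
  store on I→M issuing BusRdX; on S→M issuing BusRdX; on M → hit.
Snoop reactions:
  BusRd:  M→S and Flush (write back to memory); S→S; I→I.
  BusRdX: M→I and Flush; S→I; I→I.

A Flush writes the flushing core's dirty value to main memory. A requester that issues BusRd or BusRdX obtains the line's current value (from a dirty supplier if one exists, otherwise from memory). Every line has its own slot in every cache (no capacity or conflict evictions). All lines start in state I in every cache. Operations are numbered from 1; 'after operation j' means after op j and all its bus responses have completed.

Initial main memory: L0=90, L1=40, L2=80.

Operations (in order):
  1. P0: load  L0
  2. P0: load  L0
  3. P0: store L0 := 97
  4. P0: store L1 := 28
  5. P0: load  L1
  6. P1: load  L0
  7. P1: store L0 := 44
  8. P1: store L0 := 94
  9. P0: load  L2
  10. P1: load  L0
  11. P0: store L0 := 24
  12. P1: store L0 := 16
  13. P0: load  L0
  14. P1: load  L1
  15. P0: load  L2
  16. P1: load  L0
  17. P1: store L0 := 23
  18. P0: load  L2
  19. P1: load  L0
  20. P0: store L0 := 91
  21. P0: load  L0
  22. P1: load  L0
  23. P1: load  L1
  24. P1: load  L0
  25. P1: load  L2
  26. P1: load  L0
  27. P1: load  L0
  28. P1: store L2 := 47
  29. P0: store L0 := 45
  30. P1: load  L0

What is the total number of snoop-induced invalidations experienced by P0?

invalidations = 4

  op1 P0: load  L0 → S/I on L0; bus BusRd; mem=90
  op2 P0: load  L0 → S/I on L0; bus (none); mem=90
  op3 P0: store L0 := 97 → M/I on L0; bus BusRdX; mem=90
  op4 P0: store L1 := 28 → M/I on L1; bus BusRdX; mem=40
  op5 P0: load  L1 → M/I on L1; bus (none); mem=40
  op6 P1: load  L0 → S/S on L0; bus BusRd Flush; mem=97
  op7 P1: store L0 := 44 → I/M on L0; bus BusRdX; mem=97
  op8 P1: store L0 := 94 → I/M on L0; bus (none); mem=97
  op9 P0: load  L2 → S/I on L2; bus BusRd; mem=80
  op10 P1: load  L0 → I/M on L0; bus (none); mem=97
  op11 P0: store L0 := 24 → M/I on L0; bus BusRdX Flush; mem=94
  op12 P1: store L0 := 16 → I/M on L0; bus BusRdX Flush; mem=24
  op13 P0: load  L0 → S/S on L0; bus BusRd Flush; mem=16
  op14 P1: load  L1 → S/S on L1; bus BusRd Flush; mem=28
  op15 P0: load  L2 → S/I on L2; bus (none); mem=80
  op16 P1: load  L0 → S/S on L0; bus (none); mem=16
  op17 P1: store L0 := 23 → I/M on L0; bus BusRdX; mem=16
  op18 P0: load  L2 → S/I on L2; bus (none); mem=80
  op19 P1: load  L0 → I/M on L0; bus (none); mem=16
  op20 P0: store L0 := 91 → M/I on L0; bus BusRdX Flush; mem=23
  op21 P0: load  L0 → M/I on L0; bus (none); mem=23
  op22 P1: load  L0 → S/S on L0; bus BusRd Flush; mem=91
  op23 P1: load  L1 → S/S on L1; bus (none); mem=28
  op24 P1: load  L0 → S/S on L0; bus (none); mem=91
  op25 P1: load  L2 → S/S on L2; bus BusRd; mem=80
  op26 P1: load  L0 → S/S on L0; bus (none); mem=91
  op27 P1: load  L0 → S/S on L0; bus (none); mem=91
  op28 P1: store L2 := 47 → I/M on L2; bus BusRdX; mem=80
  op29 P0: store L0 := 45 → M/I on L0; bus BusRdX; mem=91
  op30 P1: load  L0 → S/S on L0; bus BusRd Flush; mem=45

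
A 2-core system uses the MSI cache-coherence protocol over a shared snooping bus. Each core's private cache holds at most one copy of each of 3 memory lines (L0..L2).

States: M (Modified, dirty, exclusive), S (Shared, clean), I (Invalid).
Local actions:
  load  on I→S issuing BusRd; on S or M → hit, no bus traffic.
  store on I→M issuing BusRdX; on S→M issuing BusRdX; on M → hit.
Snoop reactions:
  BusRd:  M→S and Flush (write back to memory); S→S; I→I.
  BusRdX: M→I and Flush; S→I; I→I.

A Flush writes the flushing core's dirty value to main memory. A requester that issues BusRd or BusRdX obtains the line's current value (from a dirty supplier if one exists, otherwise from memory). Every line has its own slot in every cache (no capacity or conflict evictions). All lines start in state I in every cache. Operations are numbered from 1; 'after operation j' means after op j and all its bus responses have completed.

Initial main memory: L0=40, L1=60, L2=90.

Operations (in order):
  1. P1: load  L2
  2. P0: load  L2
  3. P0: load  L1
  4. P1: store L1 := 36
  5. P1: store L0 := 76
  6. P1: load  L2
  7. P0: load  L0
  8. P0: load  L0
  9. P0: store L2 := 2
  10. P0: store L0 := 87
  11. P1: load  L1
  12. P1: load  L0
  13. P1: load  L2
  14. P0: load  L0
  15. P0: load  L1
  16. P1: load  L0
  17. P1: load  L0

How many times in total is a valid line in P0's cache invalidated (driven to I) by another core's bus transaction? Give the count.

[1] P1: load  L2 | P0:I, P1:S(90) | bus: BusRd
[2] P0: load  L2 | P0:S(90), P1:S(90) | bus: BusRd
[3] P0: load  L1 | P0:S(60), P1:I | bus: BusRd
[4] P1: store L1 := 36 | P0:I, P1:M(36) | bus: BusRdX
[5] P1: store L0 := 76 | P0:I, P1:M(76) | bus: BusRdX
[6] P1: load  L2 | P0:S(90), P1:S(90) | bus: none
[7] P0: load  L0 | P0:S(76), P1:S(76) | bus: BusRd,Flush
[8] P0: load  L0 | P0:S(76), P1:S(76) | bus: none
[9] P0: store L2 := 2 | P0:M(2), P1:I | bus: BusRdX
[10] P0: store L0 := 87 | P0:M(87), P1:I | bus: BusRdX
[11] P1: load  L1 | P0:I, P1:M(36) | bus: none
[12] P1: load  L0 | P0:S(87), P1:S(87) | bus: BusRd,Flush
[13] P1: load  L2 | P0:S(2), P1:S(2) | bus: BusRd,Flush
[14] P0: load  L0 | P0:S(87), P1:S(87) | bus: none
[15] P0: load  L1 | P0:S(36), P1:S(36) | bus: BusRd,Flush
[16] P1: load  L0 | P0:S(87), P1:S(87) | bus: none
[17] P1: load  L0 | P0:S(87), P1:S(87) | bus: none

invalidations = 1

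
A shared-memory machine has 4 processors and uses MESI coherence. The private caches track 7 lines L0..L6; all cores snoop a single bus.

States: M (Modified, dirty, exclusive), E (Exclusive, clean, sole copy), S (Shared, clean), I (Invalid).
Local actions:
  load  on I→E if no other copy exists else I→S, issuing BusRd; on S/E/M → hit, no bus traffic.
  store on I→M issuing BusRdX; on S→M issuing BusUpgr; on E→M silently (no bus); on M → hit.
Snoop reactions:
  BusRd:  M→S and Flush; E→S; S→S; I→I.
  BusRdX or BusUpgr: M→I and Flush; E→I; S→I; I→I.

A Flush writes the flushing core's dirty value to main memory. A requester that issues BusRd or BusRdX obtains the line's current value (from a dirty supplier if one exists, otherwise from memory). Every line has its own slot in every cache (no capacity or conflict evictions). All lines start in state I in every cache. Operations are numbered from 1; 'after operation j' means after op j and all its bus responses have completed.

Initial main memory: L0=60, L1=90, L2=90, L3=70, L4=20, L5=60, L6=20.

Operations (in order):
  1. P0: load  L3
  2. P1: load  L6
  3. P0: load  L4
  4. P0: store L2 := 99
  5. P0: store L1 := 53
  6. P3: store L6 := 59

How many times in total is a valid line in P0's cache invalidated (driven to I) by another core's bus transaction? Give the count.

invalidations = 0

1. P0: load  L3  bus=[BusRd]  L3: P0=E P1=I P2=I P3=I  mem[L3]=70
2. P1: load  L6  bus=[BusRd]  L6: P0=I P1=E P2=I P3=I  mem[L6]=20
3. P0: load  L4  bus=[BusRd]  L4: P0=E P1=I P2=I P3=I  mem[L4]=20
4. P0: store L2 := 99  bus=[BusRdX]  L2: P0=M P1=I P2=I P3=I  mem[L2]=90
5. P0: store L1 := 53  bus=[BusRdX]  L1: P0=M P1=I P2=I P3=I  mem[L1]=90
6. P3: store L6 := 59  bus=[BusRdX]  L6: P0=I P1=I P2=I P3=M  mem[L6]=20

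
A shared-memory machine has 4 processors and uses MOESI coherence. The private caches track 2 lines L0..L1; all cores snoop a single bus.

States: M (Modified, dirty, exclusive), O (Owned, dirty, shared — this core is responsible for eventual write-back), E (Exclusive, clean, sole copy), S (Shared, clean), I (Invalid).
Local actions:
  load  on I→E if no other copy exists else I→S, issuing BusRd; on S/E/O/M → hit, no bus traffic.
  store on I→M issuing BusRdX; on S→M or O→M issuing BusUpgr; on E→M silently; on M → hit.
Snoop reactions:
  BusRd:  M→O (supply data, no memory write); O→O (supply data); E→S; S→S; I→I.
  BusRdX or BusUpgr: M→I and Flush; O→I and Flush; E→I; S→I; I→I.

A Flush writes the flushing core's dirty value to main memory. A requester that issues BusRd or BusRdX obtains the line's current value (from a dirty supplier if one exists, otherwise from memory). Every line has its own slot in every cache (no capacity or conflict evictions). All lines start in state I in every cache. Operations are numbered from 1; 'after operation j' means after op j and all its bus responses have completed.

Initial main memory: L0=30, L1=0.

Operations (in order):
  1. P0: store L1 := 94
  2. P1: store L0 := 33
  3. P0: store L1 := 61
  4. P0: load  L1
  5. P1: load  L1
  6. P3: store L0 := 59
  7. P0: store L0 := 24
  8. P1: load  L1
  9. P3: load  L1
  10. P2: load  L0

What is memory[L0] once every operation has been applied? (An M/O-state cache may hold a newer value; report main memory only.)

[1] P0: store L1 := 94 | P0:M(94), P1:I, P2:I, P3:I | bus: BusRdX
[2] P1: store L0 := 33 | P0:I, P1:M(33), P2:I, P3:I | bus: BusRdX
[3] P0: store L1 := 61 | P0:M(61), P1:I, P2:I, P3:I | bus: none
[4] P0: load  L1 | P0:M(61), P1:I, P2:I, P3:I | bus: none
[5] P1: load  L1 | P0:O(61), P1:S(61), P2:I, P3:I | bus: BusRd
[6] P3: store L0 := 59 | P0:I, P1:I, P2:I, P3:M(59) | bus: BusRdX,Flush
[7] P0: store L0 := 24 | P0:M(24), P1:I, P2:I, P3:I | bus: BusRdX,Flush
[8] P1: load  L1 | P0:O(61), P1:S(61), P2:I, P3:I | bus: none
[9] P3: load  L1 | P0:O(61), P1:S(61), P2:I, P3:S(61) | bus: BusRd
[10] P2: load  L0 | P0:O(24), P1:I, P2:S(24), P3:I | bus: BusRd

memory[L0] = 59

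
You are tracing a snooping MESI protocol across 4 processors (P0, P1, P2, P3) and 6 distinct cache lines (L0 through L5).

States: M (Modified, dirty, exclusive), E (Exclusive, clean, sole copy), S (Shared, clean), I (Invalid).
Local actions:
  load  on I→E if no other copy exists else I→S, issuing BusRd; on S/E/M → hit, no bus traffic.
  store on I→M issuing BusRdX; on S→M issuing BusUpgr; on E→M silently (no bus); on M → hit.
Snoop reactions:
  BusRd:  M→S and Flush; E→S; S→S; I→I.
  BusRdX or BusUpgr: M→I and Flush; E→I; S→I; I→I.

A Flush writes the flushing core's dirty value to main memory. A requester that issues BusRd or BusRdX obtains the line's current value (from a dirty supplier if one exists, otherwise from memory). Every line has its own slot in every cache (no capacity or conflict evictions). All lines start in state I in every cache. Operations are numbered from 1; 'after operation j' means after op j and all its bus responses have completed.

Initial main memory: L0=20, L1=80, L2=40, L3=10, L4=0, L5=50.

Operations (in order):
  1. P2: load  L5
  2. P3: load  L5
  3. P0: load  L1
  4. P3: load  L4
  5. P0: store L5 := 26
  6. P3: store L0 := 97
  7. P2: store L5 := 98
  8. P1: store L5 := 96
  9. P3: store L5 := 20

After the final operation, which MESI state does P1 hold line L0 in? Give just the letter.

step 1: P2: load  L5  ⟶  IIEI  (L5)  txn=BusRd  M[L5]=50
step 2: P3: load  L5  ⟶  IISS  (L5)  txn=BusRd  M[L5]=50
step 3: P0: load  L1  ⟶  EIII  (L1)  txn=BusRd  M[L1]=80
step 4: P3: load  L4  ⟶  IIIE  (L4)  txn=BusRd  M[L4]=0
step 5: P0: store L5 := 26  ⟶  MIII  (L5)  txn=BusRdX  M[L5]=50
step 6: P3: store L0 := 97  ⟶  IIIM  (L0)  txn=BusRdX  M[L0]=20
step 7: P2: store L5 := 98  ⟶  IIMI  (L5)  txn=BusRdX+Flush  M[L5]=26
step 8: P1: store L5 := 96  ⟶  IMII  (L5)  txn=BusRdX+Flush  M[L5]=98
step 9: P3: store L5 := 20  ⟶  IIIM  (L5)  txn=BusRdX+Flush  M[L5]=96

state = I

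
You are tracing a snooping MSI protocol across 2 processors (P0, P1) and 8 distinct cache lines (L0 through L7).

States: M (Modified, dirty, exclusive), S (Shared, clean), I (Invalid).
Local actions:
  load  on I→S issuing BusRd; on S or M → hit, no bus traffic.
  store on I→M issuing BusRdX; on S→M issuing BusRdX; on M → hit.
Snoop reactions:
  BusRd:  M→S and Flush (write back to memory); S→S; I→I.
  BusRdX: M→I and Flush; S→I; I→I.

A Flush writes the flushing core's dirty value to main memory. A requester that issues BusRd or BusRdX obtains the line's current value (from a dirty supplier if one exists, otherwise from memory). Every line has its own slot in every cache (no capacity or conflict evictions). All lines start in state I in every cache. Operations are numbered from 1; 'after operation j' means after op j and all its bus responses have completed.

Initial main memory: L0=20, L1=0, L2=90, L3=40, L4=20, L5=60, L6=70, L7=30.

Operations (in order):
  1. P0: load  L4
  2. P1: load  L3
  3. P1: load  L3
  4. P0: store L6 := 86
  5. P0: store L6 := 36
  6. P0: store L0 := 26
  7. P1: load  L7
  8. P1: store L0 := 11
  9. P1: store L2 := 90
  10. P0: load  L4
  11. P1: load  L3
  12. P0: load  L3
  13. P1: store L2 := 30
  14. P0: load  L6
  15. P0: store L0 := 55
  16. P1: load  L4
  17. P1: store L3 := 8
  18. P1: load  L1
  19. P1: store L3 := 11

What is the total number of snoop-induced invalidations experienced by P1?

invalidations = 1

step 1: P0: load  L4  ⟶  SI  (L4)  txn=BusRd  M[L4]=20
step 2: P1: load  L3  ⟶  IS  (L3)  txn=BusRd  M[L3]=40
step 3: P1: load  L3  ⟶  IS  (L3)  txn=∅  M[L3]=40
step 4: P0: store L6 := 86  ⟶  MI  (L6)  txn=BusRdX  M[L6]=70
step 5: P0: store L6 := 36  ⟶  MI  (L6)  txn=∅  M[L6]=70
step 6: P0: store L0 := 26  ⟶  MI  (L0)  txn=BusRdX  M[L0]=20
step 7: P1: load  L7  ⟶  IS  (L7)  txn=BusRd  M[L7]=30
step 8: P1: store L0 := 11  ⟶  IM  (L0)  txn=BusRdX+Flush  M[L0]=26
step 9: P1: store L2 := 90  ⟶  IM  (L2)  txn=BusRdX  M[L2]=90
step 10: P0: load  L4  ⟶  SI  (L4)  txn=∅  M[L4]=20
step 11: P1: load  L3  ⟶  IS  (L3)  txn=∅  M[L3]=40
step 12: P0: load  L3  ⟶  SS  (L3)  txn=BusRd  M[L3]=40
step 13: P1: store L2 := 30  ⟶  IM  (L2)  txn=∅  M[L2]=90
step 14: P0: load  L6  ⟶  MI  (L6)  txn=∅  M[L6]=70
step 15: P0: store L0 := 55  ⟶  MI  (L0)  txn=BusRdX+Flush  M[L0]=11
step 16: P1: load  L4  ⟶  SS  (L4)  txn=BusRd  M[L4]=20
step 17: P1: store L3 := 8  ⟶  IM  (L3)  txn=BusRdX  M[L3]=40
step 18: P1: load  L1  ⟶  IS  (L1)  txn=BusRd  M[L1]=0
step 19: P1: store L3 := 11  ⟶  IM  (L3)  txn=∅  M[L3]=40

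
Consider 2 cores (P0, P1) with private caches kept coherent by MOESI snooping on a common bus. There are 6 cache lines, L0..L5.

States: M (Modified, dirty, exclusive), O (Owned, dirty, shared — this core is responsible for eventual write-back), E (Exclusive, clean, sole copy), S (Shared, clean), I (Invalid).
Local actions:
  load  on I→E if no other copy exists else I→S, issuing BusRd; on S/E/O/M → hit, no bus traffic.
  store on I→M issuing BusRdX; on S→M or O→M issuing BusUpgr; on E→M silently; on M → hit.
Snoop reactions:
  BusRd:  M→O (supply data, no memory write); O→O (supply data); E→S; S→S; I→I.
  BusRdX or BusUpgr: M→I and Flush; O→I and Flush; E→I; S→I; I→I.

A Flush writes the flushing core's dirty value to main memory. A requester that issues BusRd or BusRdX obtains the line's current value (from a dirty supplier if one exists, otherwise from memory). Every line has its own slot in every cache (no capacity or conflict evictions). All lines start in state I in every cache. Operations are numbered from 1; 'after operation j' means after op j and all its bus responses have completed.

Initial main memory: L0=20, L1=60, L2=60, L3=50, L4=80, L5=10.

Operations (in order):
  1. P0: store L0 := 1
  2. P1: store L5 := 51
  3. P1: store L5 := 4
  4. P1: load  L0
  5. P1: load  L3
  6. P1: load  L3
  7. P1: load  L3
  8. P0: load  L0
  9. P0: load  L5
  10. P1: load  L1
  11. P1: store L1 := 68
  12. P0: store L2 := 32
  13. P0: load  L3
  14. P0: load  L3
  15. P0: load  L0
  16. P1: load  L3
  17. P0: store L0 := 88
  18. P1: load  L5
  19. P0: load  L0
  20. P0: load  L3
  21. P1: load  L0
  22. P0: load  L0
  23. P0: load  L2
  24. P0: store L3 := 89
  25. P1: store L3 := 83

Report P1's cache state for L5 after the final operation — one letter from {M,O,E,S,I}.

  op1 P0: store L0 := 1 → M/I on L0; bus BusRdX; mem=20
  op2 P1: store L5 := 51 → I/M on L5; bus BusRdX; mem=10
  op3 P1: store L5 := 4 → I/M on L5; bus (none); mem=10
  op4 P1: load  L0 → O/S on L0; bus BusRd; mem=20
  op5 P1: load  L3 → I/E on L3; bus BusRd; mem=50
  op6 P1: load  L3 → I/E on L3; bus (none); mem=50
  op7 P1: load  L3 → I/E on L3; bus (none); mem=50
  op8 P0: load  L0 → O/S on L0; bus (none); mem=20
  op9 P0: load  L5 → S/O on L5; bus BusRd; mem=10
  op10 P1: load  L1 → I/E on L1; bus BusRd; mem=60
  op11 P1: store L1 := 68 → I/M on L1; bus (none); mem=60
  op12 P0: store L2 := 32 → M/I on L2; bus BusRdX; mem=60
  op13 P0: load  L3 → S/S on L3; bus BusRd; mem=50
  op14 P0: load  L3 → S/S on L3; bus (none); mem=50
  op15 P0: load  L0 → O/S on L0; bus (none); mem=20
  op16 P1: load  L3 → S/S on L3; bus (none); mem=50
  op17 P0: store L0 := 88 → M/I on L0; bus BusUpgr; mem=20
  op18 P1: load  L5 → S/O on L5; bus (none); mem=10
  op19 P0: load  L0 → M/I on L0; bus (none); mem=20
  op20 P0: load  L3 → S/S on L3; bus (none); mem=50
  op21 P1: load  L0 → O/S on L0; bus BusRd; mem=20
  op22 P0: load  L0 → O/S on L0; bus (none); mem=20
  op23 P0: load  L2 → M/I on L2; bus (none); mem=60
  op24 P0: store L3 := 89 → M/I on L3; bus BusUpgr; mem=50
  op25 P1: store L3 := 83 → I/M on L3; bus BusRdX Flush; mem=89

state = O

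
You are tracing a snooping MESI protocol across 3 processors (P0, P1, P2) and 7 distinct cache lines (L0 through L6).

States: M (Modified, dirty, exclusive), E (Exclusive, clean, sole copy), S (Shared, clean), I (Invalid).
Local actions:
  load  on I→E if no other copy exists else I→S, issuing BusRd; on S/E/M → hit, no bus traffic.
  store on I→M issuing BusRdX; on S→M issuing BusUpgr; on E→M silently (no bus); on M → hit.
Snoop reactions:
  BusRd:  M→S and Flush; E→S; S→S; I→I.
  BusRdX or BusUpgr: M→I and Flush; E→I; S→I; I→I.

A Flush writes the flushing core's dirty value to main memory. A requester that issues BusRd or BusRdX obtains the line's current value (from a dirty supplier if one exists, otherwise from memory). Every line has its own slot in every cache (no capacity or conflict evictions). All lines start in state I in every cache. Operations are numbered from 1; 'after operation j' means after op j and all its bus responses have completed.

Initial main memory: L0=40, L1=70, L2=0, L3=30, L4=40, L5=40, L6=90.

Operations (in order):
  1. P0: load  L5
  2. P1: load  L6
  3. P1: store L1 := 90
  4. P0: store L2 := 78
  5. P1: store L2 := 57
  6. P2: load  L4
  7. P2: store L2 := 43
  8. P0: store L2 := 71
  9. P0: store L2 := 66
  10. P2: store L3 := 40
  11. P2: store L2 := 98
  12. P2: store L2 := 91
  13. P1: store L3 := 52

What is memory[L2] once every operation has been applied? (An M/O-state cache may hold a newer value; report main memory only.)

memory[L2] = 66

step 1: P0: load  L5  ⟶  EII  (L5)  txn=BusRd  M[L5]=40
step 2: P1: load  L6  ⟶  IEI  (L6)  txn=BusRd  M[L6]=90
step 3: P1: store L1 := 90  ⟶  IMI  (L1)  txn=BusRdX  M[L1]=70
step 4: P0: store L2 := 78  ⟶  MII  (L2)  txn=BusRdX  M[L2]=0
step 5: P1: store L2 := 57  ⟶  IMI  (L2)  txn=BusRdX+Flush  M[L2]=78
step 6: P2: load  L4  ⟶  IIE  (L4)  txn=BusRd  M[L4]=40
step 7: P2: store L2 := 43  ⟶  IIM  (L2)  txn=BusRdX+Flush  M[L2]=57
step 8: P0: store L2 := 71  ⟶  MII  (L2)  txn=BusRdX+Flush  M[L2]=43
step 9: P0: store L2 := 66  ⟶  MII  (L2)  txn=∅  M[L2]=43
step 10: P2: store L3 := 40  ⟶  IIM  (L3)  txn=BusRdX  M[L3]=30
step 11: P2: store L2 := 98  ⟶  IIM  (L2)  txn=BusRdX+Flush  M[L2]=66
step 12: P2: store L2 := 91  ⟶  IIM  (L2)  txn=∅  M[L2]=66
step 13: P1: store L3 := 52  ⟶  IMI  (L3)  txn=BusRdX+Flush  M[L3]=40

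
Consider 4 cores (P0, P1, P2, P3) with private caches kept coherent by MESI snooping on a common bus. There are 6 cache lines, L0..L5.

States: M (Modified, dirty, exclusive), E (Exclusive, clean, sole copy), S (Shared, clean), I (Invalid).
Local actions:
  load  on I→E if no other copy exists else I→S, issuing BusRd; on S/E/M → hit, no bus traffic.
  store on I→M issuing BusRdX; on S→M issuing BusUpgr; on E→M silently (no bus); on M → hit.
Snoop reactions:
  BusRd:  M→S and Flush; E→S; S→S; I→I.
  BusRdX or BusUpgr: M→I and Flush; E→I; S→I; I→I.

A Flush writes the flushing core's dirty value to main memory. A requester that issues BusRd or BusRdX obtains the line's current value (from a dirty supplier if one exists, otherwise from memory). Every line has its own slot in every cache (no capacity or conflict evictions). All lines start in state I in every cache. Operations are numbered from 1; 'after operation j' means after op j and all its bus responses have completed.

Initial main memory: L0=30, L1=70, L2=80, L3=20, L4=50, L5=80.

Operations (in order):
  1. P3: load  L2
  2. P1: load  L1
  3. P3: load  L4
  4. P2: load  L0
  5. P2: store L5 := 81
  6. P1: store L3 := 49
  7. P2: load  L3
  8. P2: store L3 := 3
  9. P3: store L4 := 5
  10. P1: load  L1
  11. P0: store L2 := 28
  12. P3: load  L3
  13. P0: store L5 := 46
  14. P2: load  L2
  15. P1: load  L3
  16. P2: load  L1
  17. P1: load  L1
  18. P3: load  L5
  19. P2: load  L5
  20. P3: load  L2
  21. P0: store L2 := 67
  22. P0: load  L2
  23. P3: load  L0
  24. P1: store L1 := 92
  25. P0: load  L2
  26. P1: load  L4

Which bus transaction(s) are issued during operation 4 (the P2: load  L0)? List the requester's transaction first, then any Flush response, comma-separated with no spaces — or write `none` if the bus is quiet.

bus = BusRd

  op1 P3: load  L2 → I/I/I/E on L2; bus BusRd; mem=80
  op2 P1: load  L1 → I/E/I/I on L1; bus BusRd; mem=70
  op3 P3: load  L4 → I/I/I/E on L4; bus BusRd; mem=50
  op4 P2: load  L0 → I/I/E/I on L0; bus BusRd; mem=30
  op5 P2: store L5 := 81 → I/I/M/I on L5; bus BusRdX; mem=80
  op6 P1: store L3 := 49 → I/M/I/I on L3; bus BusRdX; mem=20
  op7 P2: load  L3 → I/S/S/I on L3; bus BusRd Flush; mem=49
  op8 P2: store L3 := 3 → I/I/M/I on L3; bus BusUpgr; mem=49
  op9 P3: store L4 := 5 → I/I/I/M on L4; bus (none); mem=50
  op10 P1: load  L1 → I/E/I/I on L1; bus (none); mem=70
  op11 P0: store L2 := 28 → M/I/I/I on L2; bus BusRdX; mem=80
  op12 P3: load  L3 → I/I/S/S on L3; bus BusRd Flush; mem=3
  op13 P0: store L5 := 46 → M/I/I/I on L5; bus BusRdX Flush; mem=81
  op14 P2: load  L2 → S/I/S/I on L2; bus BusRd Flush; mem=28
  op15 P1: load  L3 → I/S/S/S on L3; bus BusRd; mem=3
  op16 P2: load  L1 → I/S/S/I on L1; bus BusRd; mem=70
  op17 P1: load  L1 → I/S/S/I on L1; bus (none); mem=70
  op18 P3: load  L5 → S/I/I/S on L5; bus BusRd Flush; mem=46
  op19 P2: load  L5 → S/I/S/S on L5; bus BusRd; mem=46
  op20 P3: load  L2 → S/I/S/S on L2; bus BusRd; mem=28
  op21 P0: store L2 := 67 → M/I/I/I on L2; bus BusUpgr; mem=28
  op22 P0: load  L2 → M/I/I/I on L2; bus (none); mem=28
  op23 P3: load  L0 → I/I/S/S on L0; bus BusRd; mem=30
  op24 P1: store L1 := 92 → I/M/I/I on L1; bus BusUpgr; mem=70
  op25 P0: load  L2 → M/I/I/I on L2; bus (none); mem=28
  op26 P1: load  L4 → I/S/I/S on L4; bus BusRd Flush; mem=5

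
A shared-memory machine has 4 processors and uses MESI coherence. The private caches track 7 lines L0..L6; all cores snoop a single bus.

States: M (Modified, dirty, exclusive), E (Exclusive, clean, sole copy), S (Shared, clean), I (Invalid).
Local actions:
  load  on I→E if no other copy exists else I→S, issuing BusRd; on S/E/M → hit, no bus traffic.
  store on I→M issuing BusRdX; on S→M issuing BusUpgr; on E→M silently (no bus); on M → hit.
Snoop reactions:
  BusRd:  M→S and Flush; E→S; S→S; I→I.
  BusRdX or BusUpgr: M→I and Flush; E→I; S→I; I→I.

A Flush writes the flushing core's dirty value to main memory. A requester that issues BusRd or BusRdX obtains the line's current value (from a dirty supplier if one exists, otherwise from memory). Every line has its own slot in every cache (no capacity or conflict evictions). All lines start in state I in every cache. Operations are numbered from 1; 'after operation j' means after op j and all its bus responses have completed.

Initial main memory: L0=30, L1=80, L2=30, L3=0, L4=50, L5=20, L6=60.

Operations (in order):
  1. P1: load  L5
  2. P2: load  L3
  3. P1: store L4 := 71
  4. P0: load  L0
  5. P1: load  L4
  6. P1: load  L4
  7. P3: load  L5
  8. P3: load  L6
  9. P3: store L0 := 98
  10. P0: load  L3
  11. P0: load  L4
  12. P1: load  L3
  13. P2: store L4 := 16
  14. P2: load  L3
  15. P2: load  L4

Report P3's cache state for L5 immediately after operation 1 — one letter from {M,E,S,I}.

step 1: P1: load  L5  ⟶  IEII  (L5)  txn=BusRd  M[L5]=20
step 2: P2: load  L3  ⟶  IIEI  (L3)  txn=BusRd  M[L3]=0
step 3: P1: store L4 := 71  ⟶  IMII  (L4)  txn=BusRdX  M[L4]=50
step 4: P0: load  L0  ⟶  EIII  (L0)  txn=BusRd  M[L0]=30
step 5: P1: load  L4  ⟶  IMII  (L4)  txn=∅  M[L4]=50
step 6: P1: load  L4  ⟶  IMII  (L4)  txn=∅  M[L4]=50
step 7: P3: load  L5  ⟶  ISIS  (L5)  txn=BusRd  M[L5]=20
step 8: P3: load  L6  ⟶  IIIE  (L6)  txn=BusRd  M[L6]=60
step 9: P3: store L0 := 98  ⟶  IIIM  (L0)  txn=BusRdX  M[L0]=30
step 10: P0: load  L3  ⟶  SISI  (L3)  txn=BusRd  M[L3]=0
step 11: P0: load  L4  ⟶  SSII  (L4)  txn=BusRd+Flush  M[L4]=71
step 12: P1: load  L3  ⟶  SSSI  (L3)  txn=BusRd  M[L3]=0
step 13: P2: store L4 := 16  ⟶  IIMI  (L4)  txn=BusRdX  M[L4]=71
step 14: P2: load  L3  ⟶  SSSI  (L3)  txn=∅  M[L3]=0
step 15: P2: load  L4  ⟶  IIMI  (L4)  txn=∅  M[L4]=71

state = I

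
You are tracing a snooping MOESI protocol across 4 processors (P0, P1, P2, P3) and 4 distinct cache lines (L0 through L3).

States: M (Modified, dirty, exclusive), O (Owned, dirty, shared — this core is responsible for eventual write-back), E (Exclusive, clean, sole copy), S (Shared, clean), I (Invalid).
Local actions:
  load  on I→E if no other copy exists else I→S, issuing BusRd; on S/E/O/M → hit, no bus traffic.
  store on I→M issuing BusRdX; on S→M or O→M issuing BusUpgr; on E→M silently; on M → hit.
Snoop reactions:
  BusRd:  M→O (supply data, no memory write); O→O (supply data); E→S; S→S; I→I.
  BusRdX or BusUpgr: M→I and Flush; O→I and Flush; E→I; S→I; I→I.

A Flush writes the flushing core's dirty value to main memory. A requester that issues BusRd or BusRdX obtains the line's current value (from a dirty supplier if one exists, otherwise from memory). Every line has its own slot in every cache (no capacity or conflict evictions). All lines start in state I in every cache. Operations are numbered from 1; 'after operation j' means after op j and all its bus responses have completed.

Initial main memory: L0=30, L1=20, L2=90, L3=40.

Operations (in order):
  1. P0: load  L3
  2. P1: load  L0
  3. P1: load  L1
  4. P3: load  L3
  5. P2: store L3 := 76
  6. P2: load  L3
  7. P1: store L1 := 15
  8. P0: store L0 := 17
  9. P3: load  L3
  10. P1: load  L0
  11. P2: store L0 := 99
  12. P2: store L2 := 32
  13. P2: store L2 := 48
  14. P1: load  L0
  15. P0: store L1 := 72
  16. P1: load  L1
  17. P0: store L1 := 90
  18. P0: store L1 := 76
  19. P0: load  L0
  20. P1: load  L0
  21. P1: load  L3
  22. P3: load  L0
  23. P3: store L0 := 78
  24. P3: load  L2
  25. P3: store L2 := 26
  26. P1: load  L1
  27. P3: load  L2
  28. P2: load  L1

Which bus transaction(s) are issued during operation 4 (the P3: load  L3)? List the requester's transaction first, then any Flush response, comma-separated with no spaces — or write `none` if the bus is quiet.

step 1: P0: load  L3  ⟶  EIII  (L3)  txn=BusRd  M[L3]=40
step 2: P1: load  L0  ⟶  IEII  (L0)  txn=BusRd  M[L0]=30
step 3: P1: load  L1  ⟶  IEII  (L1)  txn=BusRd  M[L1]=20
step 4: P3: load  L3  ⟶  SIIS  (L3)  txn=BusRd  M[L3]=40
step 5: P2: store L3 := 76  ⟶  IIMI  (L3)  txn=BusRdX  M[L3]=40
step 6: P2: load  L3  ⟶  IIMI  (L3)  txn=∅  M[L3]=40
step 7: P1: store L1 := 15  ⟶  IMII  (L1)  txn=∅  M[L1]=20
step 8: P0: store L0 := 17  ⟶  MIII  (L0)  txn=BusRdX  M[L0]=30
step 9: P3: load  L3  ⟶  IIOS  (L3)  txn=BusRd  M[L3]=40
step 10: P1: load  L0  ⟶  OSII  (L0)  txn=BusRd  M[L0]=30
step 11: P2: store L0 := 99  ⟶  IIMI  (L0)  txn=BusRdX+Flush  M[L0]=17
step 12: P2: store L2 := 32  ⟶  IIMI  (L2)  txn=BusRdX  M[L2]=90
step 13: P2: store L2 := 48  ⟶  IIMI  (L2)  txn=∅  M[L2]=90
step 14: P1: load  L0  ⟶  ISOI  (L0)  txn=BusRd  M[L0]=17
step 15: P0: store L1 := 72  ⟶  MIII  (L1)  txn=BusRdX+Flush  M[L1]=15
step 16: P1: load  L1  ⟶  OSII  (L1)  txn=BusRd  M[L1]=15
step 17: P0: store L1 := 90  ⟶  MIII  (L1)  txn=BusUpgr  M[L1]=15
step 18: P0: store L1 := 76  ⟶  MIII  (L1)  txn=∅  M[L1]=15
step 19: P0: load  L0  ⟶  SSOI  (L0)  txn=BusRd  M[L0]=17
step 20: P1: load  L0  ⟶  SSOI  (L0)  txn=∅  M[L0]=17
step 21: P1: load  L3  ⟶  ISOS  (L3)  txn=BusRd  M[L3]=40
step 22: P3: load  L0  ⟶  SSOS  (L0)  txn=BusRd  M[L0]=17
step 23: P3: store L0 := 78  ⟶  IIIM  (L0)  txn=BusUpgr+Flush  M[L0]=99
step 24: P3: load  L2  ⟶  IIOS  (L2)  txn=BusRd  M[L2]=90
step 25: P3: store L2 := 26  ⟶  IIIM  (L2)  txn=BusUpgr+Flush  M[L2]=48
step 26: P1: load  L1  ⟶  OSII  (L1)  txn=BusRd  M[L1]=15
step 27: P3: load  L2  ⟶  IIIM  (L2)  txn=∅  M[L2]=48
step 28: P2: load  L1  ⟶  OSSI  (L1)  txn=BusRd  M[L1]=15

bus = BusRd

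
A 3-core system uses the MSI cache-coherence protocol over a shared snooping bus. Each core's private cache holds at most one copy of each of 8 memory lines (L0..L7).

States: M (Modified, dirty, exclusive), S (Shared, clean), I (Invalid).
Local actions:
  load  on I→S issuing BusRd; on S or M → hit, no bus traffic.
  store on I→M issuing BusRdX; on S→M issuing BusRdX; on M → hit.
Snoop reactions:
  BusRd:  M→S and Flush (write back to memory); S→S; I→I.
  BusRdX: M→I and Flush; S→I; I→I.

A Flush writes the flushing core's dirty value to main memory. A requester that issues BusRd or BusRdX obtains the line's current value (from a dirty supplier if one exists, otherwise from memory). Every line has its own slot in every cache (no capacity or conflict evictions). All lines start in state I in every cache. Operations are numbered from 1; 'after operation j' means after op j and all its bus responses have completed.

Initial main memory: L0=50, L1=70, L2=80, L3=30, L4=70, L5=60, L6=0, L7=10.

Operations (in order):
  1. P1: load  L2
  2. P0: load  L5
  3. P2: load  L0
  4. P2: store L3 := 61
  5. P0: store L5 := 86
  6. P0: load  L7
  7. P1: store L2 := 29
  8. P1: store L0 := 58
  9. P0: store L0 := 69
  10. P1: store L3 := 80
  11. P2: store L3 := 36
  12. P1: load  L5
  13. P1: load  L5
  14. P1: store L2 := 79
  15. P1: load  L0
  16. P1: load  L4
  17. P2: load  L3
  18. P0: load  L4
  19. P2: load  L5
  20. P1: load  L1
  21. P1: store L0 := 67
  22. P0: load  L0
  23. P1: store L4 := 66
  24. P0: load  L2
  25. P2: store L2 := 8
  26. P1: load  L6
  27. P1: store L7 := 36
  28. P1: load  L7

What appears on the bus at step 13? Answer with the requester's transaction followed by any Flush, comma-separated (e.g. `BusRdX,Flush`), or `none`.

step 1: P1: load  L2  ⟶  ISI  (L2)  txn=BusRd  M[L2]=80
step 2: P0: load  L5  ⟶  SII  (L5)  txn=BusRd  M[L5]=60
step 3: P2: load  L0  ⟶  IIS  (L0)  txn=BusRd  M[L0]=50
step 4: P2: store L3 := 61  ⟶  IIM  (L3)  txn=BusRdX  M[L3]=30
step 5: P0: store L5 := 86  ⟶  MII  (L5)  txn=BusRdX  M[L5]=60
step 6: P0: load  L7  ⟶  SII  (L7)  txn=BusRd  M[L7]=10
step 7: P1: store L2 := 29  ⟶  IMI  (L2)  txn=BusRdX  M[L2]=80
step 8: P1: store L0 := 58  ⟶  IMI  (L0)  txn=BusRdX  M[L0]=50
step 9: P0: store L0 := 69  ⟶  MII  (L0)  txn=BusRdX+Flush  M[L0]=58
step 10: P1: store L3 := 80  ⟶  IMI  (L3)  txn=BusRdX+Flush  M[L3]=61
step 11: P2: store L3 := 36  ⟶  IIM  (L3)  txn=BusRdX+Flush  M[L3]=80
step 12: P1: load  L5  ⟶  SSI  (L5)  txn=BusRd+Flush  M[L5]=86
step 13: P1: load  L5  ⟶  SSI  (L5)  txn=∅  M[L5]=86
step 14: P1: store L2 := 79  ⟶  IMI  (L2)  txn=∅  M[L2]=80
step 15: P1: load  L0  ⟶  SSI  (L0)  txn=BusRd+Flush  M[L0]=69
step 16: P1: load  L4  ⟶  ISI  (L4)  txn=BusRd  M[L4]=70
step 17: P2: load  L3  ⟶  IIM  (L3)  txn=∅  M[L3]=80
step 18: P0: load  L4  ⟶  SSI  (L4)  txn=BusRd  M[L4]=70
step 19: P2: load  L5  ⟶  SSS  (L5)  txn=BusRd  M[L5]=86
step 20: P1: load  L1  ⟶  ISI  (L1)  txn=BusRd  M[L1]=70
step 21: P1: store L0 := 67  ⟶  IMI  (L0)  txn=BusRdX  M[L0]=69
step 22: P0: load  L0  ⟶  SSI  (L0)  txn=BusRd+Flush  M[L0]=67
step 23: P1: store L4 := 66  ⟶  IMI  (L4)  txn=BusRdX  M[L4]=70
step 24: P0: load  L2  ⟶  SSI  (L2)  txn=BusRd+Flush  M[L2]=79
step 25: P2: store L2 := 8  ⟶  IIM  (L2)  txn=BusRdX  M[L2]=79
step 26: P1: load  L6  ⟶  ISI  (L6)  txn=BusRd  M[L6]=0
step 27: P1: store L7 := 36  ⟶  IMI  (L7)  txn=BusRdX  M[L7]=10
step 28: P1: load  L7  ⟶  IMI  (L7)  txn=∅  M[L7]=10

bus = none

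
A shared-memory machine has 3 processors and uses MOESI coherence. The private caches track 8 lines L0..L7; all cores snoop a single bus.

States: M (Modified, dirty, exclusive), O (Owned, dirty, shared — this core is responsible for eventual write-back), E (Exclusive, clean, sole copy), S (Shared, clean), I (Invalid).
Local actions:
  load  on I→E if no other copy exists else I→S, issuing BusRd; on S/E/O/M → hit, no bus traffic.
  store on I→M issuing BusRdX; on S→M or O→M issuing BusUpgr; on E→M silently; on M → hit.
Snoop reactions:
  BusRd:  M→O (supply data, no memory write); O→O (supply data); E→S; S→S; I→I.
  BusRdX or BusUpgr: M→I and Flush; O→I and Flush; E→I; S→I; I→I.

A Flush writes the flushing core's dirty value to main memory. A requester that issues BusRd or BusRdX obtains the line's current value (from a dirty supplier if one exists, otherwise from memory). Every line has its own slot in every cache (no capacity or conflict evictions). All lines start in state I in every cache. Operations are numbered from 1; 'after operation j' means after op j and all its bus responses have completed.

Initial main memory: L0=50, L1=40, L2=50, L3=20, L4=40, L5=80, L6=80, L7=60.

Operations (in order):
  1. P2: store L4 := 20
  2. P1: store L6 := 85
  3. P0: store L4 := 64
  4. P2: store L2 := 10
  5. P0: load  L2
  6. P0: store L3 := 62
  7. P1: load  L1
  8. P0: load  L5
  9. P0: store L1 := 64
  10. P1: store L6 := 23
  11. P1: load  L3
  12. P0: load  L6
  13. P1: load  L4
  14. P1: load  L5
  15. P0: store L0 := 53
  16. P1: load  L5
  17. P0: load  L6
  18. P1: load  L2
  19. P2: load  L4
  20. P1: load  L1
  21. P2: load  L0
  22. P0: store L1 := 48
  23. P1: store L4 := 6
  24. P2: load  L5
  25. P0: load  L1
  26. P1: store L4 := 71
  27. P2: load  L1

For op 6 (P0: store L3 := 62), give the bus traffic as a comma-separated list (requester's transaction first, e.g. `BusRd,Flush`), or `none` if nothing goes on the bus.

step 1: P2: store L4 := 20  ⟶  IIM  (L4)  txn=BusRdX  M[L4]=40
step 2: P1: store L6 := 85  ⟶  IMI  (L6)  txn=BusRdX  M[L6]=80
step 3: P0: store L4 := 64  ⟶  MII  (L4)  txn=BusRdX+Flush  M[L4]=20
step 4: P2: store L2 := 10  ⟶  IIM  (L2)  txn=BusRdX  M[L2]=50
step 5: P0: load  L2  ⟶  SIO  (L2)  txn=BusRd  M[L2]=50
step 6: P0: store L3 := 62  ⟶  MII  (L3)  txn=BusRdX  M[L3]=20
step 7: P1: load  L1  ⟶  IEI  (L1)  txn=BusRd  M[L1]=40
step 8: P0: load  L5  ⟶  EII  (L5)  txn=BusRd  M[L5]=80
step 9: P0: store L1 := 64  ⟶  MII  (L1)  txn=BusRdX  M[L1]=40
step 10: P1: store L6 := 23  ⟶  IMI  (L6)  txn=∅  M[L6]=80
step 11: P1: load  L3  ⟶  OSI  (L3)  txn=BusRd  M[L3]=20
step 12: P0: load  L6  ⟶  SOI  (L6)  txn=BusRd  M[L6]=80
step 13: P1: load  L4  ⟶  OSI  (L4)  txn=BusRd  M[L4]=20
step 14: P1: load  L5  ⟶  SSI  (L5)  txn=BusRd  M[L5]=80
step 15: P0: store L0 := 53  ⟶  MII  (L0)  txn=BusRdX  M[L0]=50
step 16: P1: load  L5  ⟶  SSI  (L5)  txn=∅  M[L5]=80
step 17: P0: load  L6  ⟶  SOI  (L6)  txn=∅  M[L6]=80
step 18: P1: load  L2  ⟶  SSO  (L2)  txn=BusRd  M[L2]=50
step 19: P2: load  L4  ⟶  OSS  (L4)  txn=BusRd  M[L4]=20
step 20: P1: load  L1  ⟶  OSI  (L1)  txn=BusRd  M[L1]=40
step 21: P2: load  L0  ⟶  OIS  (L0)  txn=BusRd  M[L0]=50
step 22: P0: store L1 := 48  ⟶  MII  (L1)  txn=BusUpgr  M[L1]=40
step 23: P1: store L4 := 6  ⟶  IMI  (L4)  txn=BusUpgr+Flush  M[L4]=64
step 24: P2: load  L5  ⟶  SSS  (L5)  txn=BusRd  M[L5]=80
step 25: P0: load  L1  ⟶  MII  (L1)  txn=∅  M[L1]=40
step 26: P1: store L4 := 71  ⟶  IMI  (L4)  txn=∅  M[L4]=64
step 27: P2: load  L1  ⟶  OIS  (L1)  txn=BusRd  M[L1]=40

bus = BusRdX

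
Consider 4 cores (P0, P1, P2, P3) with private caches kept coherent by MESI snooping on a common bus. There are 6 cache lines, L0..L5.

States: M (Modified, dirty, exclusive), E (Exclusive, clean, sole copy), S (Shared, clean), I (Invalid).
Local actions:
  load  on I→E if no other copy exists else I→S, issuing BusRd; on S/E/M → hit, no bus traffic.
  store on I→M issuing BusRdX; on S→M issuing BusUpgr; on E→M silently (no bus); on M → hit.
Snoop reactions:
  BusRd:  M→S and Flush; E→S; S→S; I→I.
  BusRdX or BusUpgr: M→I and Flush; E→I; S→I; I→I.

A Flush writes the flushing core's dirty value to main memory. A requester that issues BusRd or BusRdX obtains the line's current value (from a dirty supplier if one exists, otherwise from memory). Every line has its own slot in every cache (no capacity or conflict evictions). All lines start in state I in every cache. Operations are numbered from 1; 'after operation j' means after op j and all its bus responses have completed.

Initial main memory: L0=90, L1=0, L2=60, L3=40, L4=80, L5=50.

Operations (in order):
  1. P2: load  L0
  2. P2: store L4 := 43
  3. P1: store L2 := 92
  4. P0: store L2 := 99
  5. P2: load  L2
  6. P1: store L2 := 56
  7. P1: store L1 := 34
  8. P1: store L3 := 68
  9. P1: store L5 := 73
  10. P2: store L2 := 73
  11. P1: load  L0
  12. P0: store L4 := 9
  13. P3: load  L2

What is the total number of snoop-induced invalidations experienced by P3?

[1] P2: load  L0 | P0:I, P1:I, P2:E(90), P3:I | bus: BusRd
[2] P2: store L4 := 43 | P0:I, P1:I, P2:M(43), P3:I | bus: BusRdX
[3] P1: store L2 := 92 | P0:I, P1:M(92), P2:I, P3:I | bus: BusRdX
[4] P0: store L2 := 99 | P0:M(99), P1:I, P2:I, P3:I | bus: BusRdX,Flush
[5] P2: load  L2 | P0:S(99), P1:I, P2:S(99), P3:I | bus: BusRd,Flush
[6] P1: store L2 := 56 | P0:I, P1:M(56), P2:I, P3:I | bus: BusRdX
[7] P1: store L1 := 34 | P0:I, P1:M(34), P2:I, P3:I | bus: BusRdX
[8] P1: store L3 := 68 | P0:I, P1:M(68), P2:I, P3:I | bus: BusRdX
[9] P1: store L5 := 73 | P0:I, P1:M(73), P2:I, P3:I | bus: BusRdX
[10] P2: store L2 := 73 | P0:I, P1:I, P2:M(73), P3:I | bus: BusRdX,Flush
[11] P1: load  L0 | P0:I, P1:S(90), P2:S(90), P3:I | bus: BusRd
[12] P0: store L4 := 9 | P0:M(9), P1:I, P2:I, P3:I | bus: BusRdX,Flush
[13] P3: load  L2 | P0:I, P1:I, P2:S(73), P3:S(73) | bus: BusRd,Flush

invalidations = 0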